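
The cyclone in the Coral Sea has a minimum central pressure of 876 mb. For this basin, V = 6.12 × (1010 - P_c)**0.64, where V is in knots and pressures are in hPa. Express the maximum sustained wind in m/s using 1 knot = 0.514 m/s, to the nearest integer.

72 m/s

ΔP = 1010 − 876 = 134 mb.
V ≈ 6.12 × 134^0.64 = 6.12 × 22.980 ≈ 140.637 kt.
140.637 × 0.514 ≈ 72.29 m/s → 72 m/s.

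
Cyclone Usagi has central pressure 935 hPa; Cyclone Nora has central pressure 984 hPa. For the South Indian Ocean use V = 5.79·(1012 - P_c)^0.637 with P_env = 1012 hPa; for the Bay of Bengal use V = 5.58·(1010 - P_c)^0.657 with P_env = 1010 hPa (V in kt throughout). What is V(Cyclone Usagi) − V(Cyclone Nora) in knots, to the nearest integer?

45 kt

Cyclone Usagi: ΔP = 77; V ≈ 5.79 × 77^0.637 ≈ 92.12 kt.
Cyclone Nora: ΔP = 26; V ≈ 5.58 × 26^0.657 ≈ 47.45 kt.
Difference ≈ 92.12 − 47.45 = 44.67 → 45 kt.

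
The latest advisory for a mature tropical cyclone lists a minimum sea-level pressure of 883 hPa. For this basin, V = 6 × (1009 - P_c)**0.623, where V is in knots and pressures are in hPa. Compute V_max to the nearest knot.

122 kt

ΔP = 1009 − 883 = 126 hPa.
126^0.623 ≈ 20.348.
V ≈ 6 × 20.348 ≈ 122.1 kt.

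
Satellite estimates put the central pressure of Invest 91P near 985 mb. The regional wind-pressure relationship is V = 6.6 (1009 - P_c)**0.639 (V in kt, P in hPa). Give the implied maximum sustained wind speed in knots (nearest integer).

50 kt

ΔP = 1009 − 985 = 24 mb.
24^0.639 ≈ 7.620.
V ≈ 6.6 × 7.620 ≈ 50.3 kt.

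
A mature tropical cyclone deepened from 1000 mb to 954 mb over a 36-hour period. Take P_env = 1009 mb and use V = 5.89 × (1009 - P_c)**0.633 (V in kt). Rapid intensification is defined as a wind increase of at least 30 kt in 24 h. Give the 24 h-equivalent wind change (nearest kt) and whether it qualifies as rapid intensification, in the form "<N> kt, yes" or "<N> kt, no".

V₁: ΔP = 9, V ≈ 5.89 × 9^0.633 ≈ 23.67 kt.
V₂: ΔP = 55, V ≈ 5.89 × 55^0.633 ≈ 74.43 kt.
ΔV over 36 h = 50.76 kt → 24 h equivalent = 50.76 × 24/36 ≈ 33.84 kt.
34 kt ≥ 30 kt ⇒ rapid intensification.

34 kt, yes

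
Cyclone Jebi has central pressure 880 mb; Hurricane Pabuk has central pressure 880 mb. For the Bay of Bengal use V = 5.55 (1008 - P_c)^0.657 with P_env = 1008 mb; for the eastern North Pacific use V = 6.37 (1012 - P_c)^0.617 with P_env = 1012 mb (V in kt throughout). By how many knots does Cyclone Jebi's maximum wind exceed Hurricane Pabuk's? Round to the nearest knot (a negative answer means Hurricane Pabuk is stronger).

Cyclone Jebi: ΔP = 128; V ≈ 5.55 × 128^0.657 ≈ 134.50 kt.
Hurricane Pabuk: ΔP = 132; V ≈ 6.37 × 132^0.617 ≈ 129.58 kt.
Difference ≈ 134.50 − 129.58 = 4.92 → 5 kt.

5 kt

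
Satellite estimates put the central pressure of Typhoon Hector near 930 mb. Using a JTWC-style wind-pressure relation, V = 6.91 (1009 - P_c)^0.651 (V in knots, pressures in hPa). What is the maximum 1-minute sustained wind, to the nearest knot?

119 kt

ΔP = 1009 − 930 = 79 mb.
79^0.651 ≈ 17.193.
V ≈ 6.91 × 17.193 ≈ 118.8 kt.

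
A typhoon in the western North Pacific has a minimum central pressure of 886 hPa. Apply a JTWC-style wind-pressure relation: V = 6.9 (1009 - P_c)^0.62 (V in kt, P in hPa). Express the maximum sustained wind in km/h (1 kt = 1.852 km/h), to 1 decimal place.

ΔP = 1009 − 886 = 123 hPa.
V ≈ 6.9 × 123^0.62 = 6.9 × 19.758 ≈ 136.330 kt.
136.330 × 1.852 ≈ 252.48 km/h → 252.5 km/h.

252.5 km/h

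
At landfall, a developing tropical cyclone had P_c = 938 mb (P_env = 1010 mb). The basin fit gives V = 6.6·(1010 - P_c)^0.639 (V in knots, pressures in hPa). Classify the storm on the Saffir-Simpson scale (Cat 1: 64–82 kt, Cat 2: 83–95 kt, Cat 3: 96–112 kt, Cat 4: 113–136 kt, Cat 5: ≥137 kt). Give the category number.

3

ΔP = 1010 − 938 = 72 mb.
V ≈ 6.6 × 72^0.639 = 6.6 × 15.38 ≈ 101 kt.
101 kt falls in the Category 3 band.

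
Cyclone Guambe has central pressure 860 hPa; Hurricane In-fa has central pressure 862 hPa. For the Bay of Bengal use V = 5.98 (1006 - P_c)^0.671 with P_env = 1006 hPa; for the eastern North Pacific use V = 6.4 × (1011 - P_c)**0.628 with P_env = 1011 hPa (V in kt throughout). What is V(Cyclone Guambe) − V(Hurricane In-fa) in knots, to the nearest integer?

21 kt

Cyclone Guambe: ΔP = 146; V ≈ 5.98 × 146^0.671 ≈ 169.43 kt.
Hurricane In-fa: ΔP = 149; V ≈ 6.4 × 149^0.628 ≈ 148.23 kt.
Difference ≈ 169.43 − 148.23 = 21.20 → 21 kt.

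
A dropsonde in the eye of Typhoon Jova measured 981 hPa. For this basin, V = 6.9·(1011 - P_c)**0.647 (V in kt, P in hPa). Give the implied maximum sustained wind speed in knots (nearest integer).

62 kt

ΔP = 1011 − 981 = 30 hPa.
30^0.647 ≈ 9.030.
V ≈ 6.9 × 9.030 ≈ 62.3 kt.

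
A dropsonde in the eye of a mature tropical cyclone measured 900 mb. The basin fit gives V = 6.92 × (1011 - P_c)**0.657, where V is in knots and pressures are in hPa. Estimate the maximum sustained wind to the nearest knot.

ΔP = 1011 − 900 = 111 mb.
111^0.657 ≈ 22.069.
V ≈ 6.92 × 22.069 ≈ 152.7 kt.

153 kt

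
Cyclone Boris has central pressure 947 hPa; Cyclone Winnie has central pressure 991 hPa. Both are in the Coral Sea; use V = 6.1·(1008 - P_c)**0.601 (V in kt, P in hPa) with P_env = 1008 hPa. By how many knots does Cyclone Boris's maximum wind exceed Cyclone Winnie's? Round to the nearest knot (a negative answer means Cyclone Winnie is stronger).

Cyclone Boris: ΔP = 61; V ≈ 6.1 × 61^0.601 ≈ 72.16 kt.
Cyclone Winnie: ΔP = 17; V ≈ 6.1 × 17^0.601 ≈ 33.48 kt.
Difference ≈ 72.16 − 33.48 = 38.68 → 39 kt.

39 kt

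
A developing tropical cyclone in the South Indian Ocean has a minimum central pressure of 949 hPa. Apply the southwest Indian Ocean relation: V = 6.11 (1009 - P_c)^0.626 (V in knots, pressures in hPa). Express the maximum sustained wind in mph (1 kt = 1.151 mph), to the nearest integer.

ΔP = 1009 − 949 = 60 hPa.
V ≈ 6.11 × 60^0.626 = 6.11 × 12.975 ≈ 79.280 kt.
79.280 × 1.151 ≈ 91.25 mph → 91 mph.

91 mph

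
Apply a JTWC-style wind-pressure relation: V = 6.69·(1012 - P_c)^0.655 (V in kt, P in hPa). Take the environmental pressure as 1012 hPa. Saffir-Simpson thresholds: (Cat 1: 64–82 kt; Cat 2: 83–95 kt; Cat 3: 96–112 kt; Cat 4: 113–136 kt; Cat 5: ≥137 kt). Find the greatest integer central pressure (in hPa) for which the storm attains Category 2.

Category 2 begins at V = 83 kt.
Required ΔP = (83/6.69)^(1/0.655) = 12.407^1.527 ≈ 46.74 hPa.
P_c ≤ 1012 − 46.74 = 965.26, so the highest integer P_c is 965 hPa.

965 hPa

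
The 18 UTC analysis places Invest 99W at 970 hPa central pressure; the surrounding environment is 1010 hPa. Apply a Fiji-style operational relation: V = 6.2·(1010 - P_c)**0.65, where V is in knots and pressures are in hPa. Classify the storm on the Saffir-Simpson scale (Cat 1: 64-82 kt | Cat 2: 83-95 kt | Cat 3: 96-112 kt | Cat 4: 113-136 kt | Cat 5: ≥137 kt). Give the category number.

1

ΔP = 1010 − 970 = 40 hPa.
V ≈ 6.2 × 40^0.65 = 6.2 × 11.00 ≈ 68 kt.
68 kt falls in the Category 1 band.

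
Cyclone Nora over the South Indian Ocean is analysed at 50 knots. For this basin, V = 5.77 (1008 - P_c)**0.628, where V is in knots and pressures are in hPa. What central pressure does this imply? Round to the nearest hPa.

ΔP = (V / 5.77)^(1/0.628) = (50/5.77)^1.592.
50/5.77 = 8.666; 8.666^1.592 ≈ 31.14 hPa.
P_c = 1008 − 31.14 = 976.86 ≈ 977 hPa.

977 hPa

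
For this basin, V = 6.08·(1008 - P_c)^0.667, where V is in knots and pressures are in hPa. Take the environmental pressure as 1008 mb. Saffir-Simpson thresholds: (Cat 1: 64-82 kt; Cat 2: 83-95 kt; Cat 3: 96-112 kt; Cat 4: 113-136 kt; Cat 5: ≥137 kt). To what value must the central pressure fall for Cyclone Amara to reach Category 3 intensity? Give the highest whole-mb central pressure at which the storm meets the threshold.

Category 3 begins at V = 96 kt.
Required ΔP = (96/6.08)^(1/0.667) = 15.789^1.499 ≈ 62.61 mb.
P_c ≤ 1008 − 62.61 = 945.39, so the highest integer P_c is 945 mb.

945 mb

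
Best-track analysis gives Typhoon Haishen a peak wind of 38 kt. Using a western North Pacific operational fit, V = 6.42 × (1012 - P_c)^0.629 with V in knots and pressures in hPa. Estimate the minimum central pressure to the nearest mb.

995 mb

ΔP = (V / 6.42)^(1/0.629) = (38/6.42)^1.590.
38/6.42 = 5.919; 5.919^1.590 ≈ 16.89 mb.
P_c = 1012 − 16.89 = 995.11 ≈ 995 mb.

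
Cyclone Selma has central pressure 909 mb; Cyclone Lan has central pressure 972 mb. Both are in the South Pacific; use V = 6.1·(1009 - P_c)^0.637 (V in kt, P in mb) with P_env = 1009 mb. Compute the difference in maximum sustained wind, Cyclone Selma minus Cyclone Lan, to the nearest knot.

Cyclone Selma: ΔP = 100; V ≈ 6.1 × 100^0.637 ≈ 114.64 kt.
Cyclone Lan: ΔP = 37; V ≈ 6.1 × 37^0.637 ≈ 60.85 kt.
Difference ≈ 114.64 − 60.85 = 53.79 → 54 kt.

54 kt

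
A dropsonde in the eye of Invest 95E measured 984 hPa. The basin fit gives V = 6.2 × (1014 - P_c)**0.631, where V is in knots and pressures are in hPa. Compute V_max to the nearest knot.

ΔP = 1014 − 984 = 30 hPa.
30^0.631 ≈ 8.552.
V ≈ 6.2 × 8.552 ≈ 53.0 kt.

53 kt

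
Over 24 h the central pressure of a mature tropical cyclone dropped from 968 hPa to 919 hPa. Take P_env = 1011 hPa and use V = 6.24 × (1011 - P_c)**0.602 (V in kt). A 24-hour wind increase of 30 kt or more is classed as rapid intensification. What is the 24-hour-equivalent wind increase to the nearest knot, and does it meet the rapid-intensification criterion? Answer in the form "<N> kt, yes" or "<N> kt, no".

35 kt, yes

V₁: ΔP = 43, V ≈ 6.24 × 43^0.602 ≈ 60.05 kt.
V₂: ΔP = 92, V ≈ 6.24 × 92^0.602 ≈ 94.93 kt.
ΔV over 24 h = 34.88 kt → 24 h equivalent = 34.88 × 24/24 ≈ 34.88 kt.
35 kt ≥ 30 kt ⇒ rapid intensification.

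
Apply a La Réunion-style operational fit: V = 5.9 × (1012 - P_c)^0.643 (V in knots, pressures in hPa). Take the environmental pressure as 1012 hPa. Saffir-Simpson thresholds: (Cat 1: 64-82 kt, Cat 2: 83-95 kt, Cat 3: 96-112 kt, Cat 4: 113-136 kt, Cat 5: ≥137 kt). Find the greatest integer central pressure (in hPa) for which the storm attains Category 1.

Category 1 begins at V = 64 kt.
Required ΔP = (64/5.9)^(1/0.643) = 10.847^1.555 ≈ 40.75 hPa.
P_c ≤ 1012 − 40.75 = 971.25, so the highest integer P_c is 971 hPa.

971 hPa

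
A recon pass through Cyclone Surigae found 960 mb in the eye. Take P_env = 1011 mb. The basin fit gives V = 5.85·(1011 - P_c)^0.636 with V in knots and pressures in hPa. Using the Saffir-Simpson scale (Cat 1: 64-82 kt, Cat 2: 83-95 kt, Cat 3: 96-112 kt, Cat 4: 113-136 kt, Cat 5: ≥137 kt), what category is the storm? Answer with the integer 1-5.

1

ΔP = 1011 − 960 = 51 mb.
V ≈ 5.85 × 51^0.636 = 5.85 × 12.19 ≈ 71 kt.
71 kt falls in the Category 1 band.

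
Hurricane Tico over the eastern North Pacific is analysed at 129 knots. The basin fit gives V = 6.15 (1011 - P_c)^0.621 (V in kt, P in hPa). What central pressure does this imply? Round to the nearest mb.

ΔP = (V / 6.15)^(1/0.621) = (129/6.15)^1.610.
129/6.15 = 20.976; 20.976^1.610 ≈ 134.39 mb.
P_c = 1011 − 134.39 = 876.61 ≈ 877 mb.

877 mb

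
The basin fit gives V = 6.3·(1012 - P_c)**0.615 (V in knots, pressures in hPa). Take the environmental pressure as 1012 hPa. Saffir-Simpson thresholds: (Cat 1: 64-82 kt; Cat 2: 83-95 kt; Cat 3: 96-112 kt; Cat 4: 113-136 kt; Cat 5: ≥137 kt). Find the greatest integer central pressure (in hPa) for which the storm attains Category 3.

928 hPa

Category 3 begins at V = 96 kt.
Required ΔP = (96/6.3)^(1/0.615) = 15.238^1.626 ≈ 83.84 hPa.
P_c ≤ 1012 − 83.84 = 928.16, so the highest integer P_c is 928 hPa.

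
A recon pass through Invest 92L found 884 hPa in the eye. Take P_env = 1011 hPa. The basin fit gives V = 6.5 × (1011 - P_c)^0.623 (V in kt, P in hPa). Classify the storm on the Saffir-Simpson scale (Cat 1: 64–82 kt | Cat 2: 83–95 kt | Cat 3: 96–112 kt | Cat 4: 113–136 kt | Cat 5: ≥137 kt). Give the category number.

ΔP = 1011 − 884 = 127 hPa.
V ≈ 6.5 × 127^0.623 = 6.5 × 20.45 ≈ 133 kt.
133 kt falls in the Category 4 band.

4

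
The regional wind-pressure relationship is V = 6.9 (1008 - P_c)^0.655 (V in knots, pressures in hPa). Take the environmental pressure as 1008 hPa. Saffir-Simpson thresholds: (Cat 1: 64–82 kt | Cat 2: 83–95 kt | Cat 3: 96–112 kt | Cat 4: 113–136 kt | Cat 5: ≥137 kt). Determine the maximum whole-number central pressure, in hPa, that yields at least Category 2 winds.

963 hPa

Category 2 begins at V = 83 kt.
Required ΔP = (83/6.9)^(1/0.655) = 12.029^1.527 ≈ 44.59 hPa.
P_c ≤ 1008 − 44.59 = 963.41, so the highest integer P_c is 963 hPa.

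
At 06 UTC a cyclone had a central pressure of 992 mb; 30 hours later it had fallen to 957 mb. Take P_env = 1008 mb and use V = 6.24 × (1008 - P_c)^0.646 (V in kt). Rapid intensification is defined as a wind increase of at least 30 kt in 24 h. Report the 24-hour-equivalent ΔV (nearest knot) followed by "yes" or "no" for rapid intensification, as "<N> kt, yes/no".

V₁: ΔP = 16, V ≈ 6.24 × 16^0.646 ≈ 37.42 kt.
V₂: ΔP = 51, V ≈ 6.24 × 51^0.646 ≈ 79.12 kt.
ΔV over 30 h = 41.70 kt → 24 h equivalent = 41.70 × 24/30 ≈ 33.36 kt.
33 kt ≥ 30 kt ⇒ rapid intensification.

33 kt, yes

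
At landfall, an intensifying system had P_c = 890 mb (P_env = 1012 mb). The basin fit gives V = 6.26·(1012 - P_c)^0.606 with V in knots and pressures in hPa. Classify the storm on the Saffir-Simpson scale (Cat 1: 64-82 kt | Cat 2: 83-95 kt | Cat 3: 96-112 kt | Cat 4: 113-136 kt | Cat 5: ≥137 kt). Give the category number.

ΔP = 1012 − 890 = 122 mb.
V ≈ 6.26 × 122^0.606 = 6.26 × 18.38 ≈ 115 kt.
115 kt falls in the Category 4 band.

4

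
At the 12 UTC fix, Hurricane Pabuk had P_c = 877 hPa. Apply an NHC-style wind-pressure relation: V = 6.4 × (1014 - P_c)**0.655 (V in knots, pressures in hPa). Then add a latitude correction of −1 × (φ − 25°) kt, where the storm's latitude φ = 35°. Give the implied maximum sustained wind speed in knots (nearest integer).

151 kt

ΔP = 1014 − 877 = 137 hPa.
137^0.655 ≈ 25.093.
V ≈ 6.4 × 25.093 ≈ 160.6 kt.
Latitude correction: −1 × (35 − 25) = -10 kt.
Corrected V ≈ 150.6 kt → 151 kt.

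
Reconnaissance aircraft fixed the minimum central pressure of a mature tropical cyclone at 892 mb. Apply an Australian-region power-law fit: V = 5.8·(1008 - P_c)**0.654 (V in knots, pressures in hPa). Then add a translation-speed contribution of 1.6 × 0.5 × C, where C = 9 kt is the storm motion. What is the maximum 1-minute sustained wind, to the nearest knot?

ΔP = 1008 − 892 = 116 mb.
116^0.654 ≈ 22.395.
V ≈ 5.8 × 22.395 ≈ 129.9 kt.
Translation term: 1.6 × 0.5 × 9 = 7.2 kt.
Corrected V ≈ 137.1 kt → 137 kt.

137 kt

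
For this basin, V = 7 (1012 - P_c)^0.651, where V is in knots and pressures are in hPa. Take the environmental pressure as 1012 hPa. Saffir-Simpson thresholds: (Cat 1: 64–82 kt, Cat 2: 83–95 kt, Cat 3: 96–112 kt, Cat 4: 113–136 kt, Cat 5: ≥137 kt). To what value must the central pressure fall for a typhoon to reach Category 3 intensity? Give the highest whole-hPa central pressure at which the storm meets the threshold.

Category 3 begins at V = 96 kt.
Required ΔP = (96/7)^(1/0.651) = 13.714^1.536 ≈ 55.82 hPa.
P_c ≤ 1012 − 55.82 = 956.18, so the highest integer P_c is 956 hPa.

956 hPa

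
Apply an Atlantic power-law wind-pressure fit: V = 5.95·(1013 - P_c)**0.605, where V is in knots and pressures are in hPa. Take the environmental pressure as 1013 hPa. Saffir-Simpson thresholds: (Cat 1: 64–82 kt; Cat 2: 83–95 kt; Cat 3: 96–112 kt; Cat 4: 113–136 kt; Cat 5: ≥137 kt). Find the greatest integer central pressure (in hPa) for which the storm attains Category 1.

962 hPa

Category 1 begins at V = 64 kt.
Required ΔP = (64/5.95)^(1/0.605) = 10.756^1.653 ≈ 50.73 hPa.
P_c ≤ 1013 − 50.73 = 962.27, so the highest integer P_c is 962 hPa.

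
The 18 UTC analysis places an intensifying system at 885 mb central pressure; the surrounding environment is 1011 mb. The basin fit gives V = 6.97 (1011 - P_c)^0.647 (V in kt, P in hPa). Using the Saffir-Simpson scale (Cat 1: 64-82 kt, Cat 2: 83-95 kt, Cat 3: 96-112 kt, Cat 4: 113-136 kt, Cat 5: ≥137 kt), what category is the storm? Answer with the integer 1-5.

ΔP = 1011 − 885 = 126 mb.
V ≈ 6.97 × 126^0.647 = 6.97 × 22.85 ≈ 159 kt.
159 kt falls in the Category 5 band.

5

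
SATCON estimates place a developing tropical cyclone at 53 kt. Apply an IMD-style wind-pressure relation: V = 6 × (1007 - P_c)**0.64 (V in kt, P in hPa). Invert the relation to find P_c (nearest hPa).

ΔP = (V / 6)^(1/0.64) = (53/6)^1.562.
53/6 = 8.833; 8.833^1.562 ≈ 30.08 hPa.
P_c = 1007 − 30.08 = 976.92 ≈ 977 hPa.

977 hPa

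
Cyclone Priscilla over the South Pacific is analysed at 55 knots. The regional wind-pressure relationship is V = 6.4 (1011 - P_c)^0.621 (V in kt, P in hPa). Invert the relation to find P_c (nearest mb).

979 mb

ΔP = (V / 6.4)^(1/0.621) = (55/6.4)^1.610.
55/6.4 = 8.594; 8.594^1.610 ≈ 31.94 mb.
P_c = 1011 − 31.94 = 979.06 ≈ 979 mb.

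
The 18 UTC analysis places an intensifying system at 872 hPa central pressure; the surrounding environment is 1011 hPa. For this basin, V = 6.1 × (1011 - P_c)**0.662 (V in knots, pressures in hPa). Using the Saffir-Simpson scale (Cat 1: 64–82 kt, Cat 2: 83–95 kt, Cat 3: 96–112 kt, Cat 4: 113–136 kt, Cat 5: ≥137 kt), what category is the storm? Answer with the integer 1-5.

5

ΔP = 1011 − 872 = 139 hPa.
V ≈ 6.1 × 139^0.662 = 6.1 × 26.22 ≈ 160 kt.
160 kt falls in the Category 5 band.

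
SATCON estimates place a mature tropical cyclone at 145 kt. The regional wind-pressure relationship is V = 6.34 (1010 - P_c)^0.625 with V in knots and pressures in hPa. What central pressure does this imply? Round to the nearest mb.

ΔP = (V / 6.34)^(1/0.625) = (145/6.34)^1.600.
145/6.34 = 22.871; 22.871^1.600 ≈ 149.57 mb.
P_c = 1010 − 149.57 = 860.43 ≈ 860 mb.

860 mb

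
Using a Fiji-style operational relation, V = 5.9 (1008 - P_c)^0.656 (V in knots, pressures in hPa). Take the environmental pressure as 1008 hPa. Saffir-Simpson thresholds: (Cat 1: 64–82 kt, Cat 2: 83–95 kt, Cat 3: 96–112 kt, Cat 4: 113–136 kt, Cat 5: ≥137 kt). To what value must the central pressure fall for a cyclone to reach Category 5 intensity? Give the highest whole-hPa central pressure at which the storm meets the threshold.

887 hPa

Category 5 begins at V = 137 kt.
Required ΔP = (137/5.9)^(1/0.656) = 23.220^1.524 ≈ 120.81 hPa.
P_c ≤ 1008 − 120.81 = 887.19, so the highest integer P_c is 887 hPa.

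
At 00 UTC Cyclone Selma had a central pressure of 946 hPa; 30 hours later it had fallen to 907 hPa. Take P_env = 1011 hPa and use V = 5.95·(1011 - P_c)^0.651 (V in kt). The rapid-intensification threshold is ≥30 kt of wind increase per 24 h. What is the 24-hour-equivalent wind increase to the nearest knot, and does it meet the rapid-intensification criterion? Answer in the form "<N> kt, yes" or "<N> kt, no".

26 kt, no

V₁: ΔP = 65, V ≈ 5.95 × 65^0.651 ≈ 90.10 kt.
V₂: ΔP = 104, V ≈ 5.95 × 104^0.651 ≈ 122.35 kt.
ΔV over 30 h = 32.25 kt → 24 h equivalent = 32.25 × 24/30 ≈ 25.80 kt.
26 kt < 30 kt ⇒ not rapid intensification.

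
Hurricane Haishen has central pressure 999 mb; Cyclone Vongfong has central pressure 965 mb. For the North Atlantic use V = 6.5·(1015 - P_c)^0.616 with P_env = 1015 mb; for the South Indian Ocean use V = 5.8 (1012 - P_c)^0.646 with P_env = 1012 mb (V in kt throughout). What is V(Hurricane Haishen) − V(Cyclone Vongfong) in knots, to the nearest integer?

Hurricane Haishen: ΔP = 16; V ≈ 6.5 × 16^0.616 ≈ 35.86 kt.
Cyclone Vongfong: ΔP = 47; V ≈ 5.8 × 47^0.646 ≈ 69.76 kt.
Difference ≈ 35.86 − 69.76 = -33.90 → -34 kt.

-34 kt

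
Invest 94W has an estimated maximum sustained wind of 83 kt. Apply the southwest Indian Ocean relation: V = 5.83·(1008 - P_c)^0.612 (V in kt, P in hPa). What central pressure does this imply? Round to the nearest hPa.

931 hPa

ΔP = (V / 5.83)^(1/0.612) = (83/5.83)^1.634.
83/5.83 = 14.237; 14.237^1.634 ≈ 76.68 hPa.
P_c = 1008 − 76.68 = 931.32 ≈ 931 hPa.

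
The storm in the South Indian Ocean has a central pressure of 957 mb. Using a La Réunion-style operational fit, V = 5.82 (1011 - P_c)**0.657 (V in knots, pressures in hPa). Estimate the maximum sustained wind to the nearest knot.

ΔP = 1011 − 957 = 54 mb.
54^0.657 ≈ 13.746.
V ≈ 5.82 × 13.746 ≈ 80.0 kt.

80 kt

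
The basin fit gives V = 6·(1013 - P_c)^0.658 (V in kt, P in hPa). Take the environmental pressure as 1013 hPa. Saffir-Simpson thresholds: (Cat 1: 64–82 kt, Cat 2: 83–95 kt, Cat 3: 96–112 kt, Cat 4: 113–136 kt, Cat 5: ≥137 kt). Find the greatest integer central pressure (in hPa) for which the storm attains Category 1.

Category 1 begins at V = 64 kt.
Required ΔP = (64/6)^(1/0.658) = 10.667^1.520 ≈ 36.51 hPa.
P_c ≤ 1013 − 36.51 = 976.49, so the highest integer P_c is 976 hPa.

976 hPa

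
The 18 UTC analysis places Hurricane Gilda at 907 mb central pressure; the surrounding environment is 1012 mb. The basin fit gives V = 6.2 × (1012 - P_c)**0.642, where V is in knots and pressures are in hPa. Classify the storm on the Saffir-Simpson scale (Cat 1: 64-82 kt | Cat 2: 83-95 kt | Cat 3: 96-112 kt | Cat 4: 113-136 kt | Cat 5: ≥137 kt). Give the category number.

4

ΔP = 1012 − 907 = 105 mb.
V ≈ 6.2 × 105^0.642 = 6.2 × 19.84 ≈ 123 kt.
123 kt falls in the Category 4 band.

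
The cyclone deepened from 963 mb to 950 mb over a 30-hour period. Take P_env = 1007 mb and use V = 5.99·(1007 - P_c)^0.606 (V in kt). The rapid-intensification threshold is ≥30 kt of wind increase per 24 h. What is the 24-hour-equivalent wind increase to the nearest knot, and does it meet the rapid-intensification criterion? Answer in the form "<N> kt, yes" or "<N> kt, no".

8 kt, no

V₁: ΔP = 44, V ≈ 5.99 × 44^0.606 ≈ 59.34 kt.
V₂: ΔP = 57, V ≈ 5.99 × 57^0.606 ≈ 69.42 kt.
ΔV over 30 h = 10.08 kt → 24 h equivalent = 10.08 × 24/30 ≈ 8.06 kt.
8 kt < 30 kt ⇒ not rapid intensification.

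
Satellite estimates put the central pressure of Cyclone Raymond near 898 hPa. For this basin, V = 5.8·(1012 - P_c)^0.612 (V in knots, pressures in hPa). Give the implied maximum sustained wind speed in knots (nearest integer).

105 kt

ΔP = 1012 − 898 = 114 hPa.
114^0.612 ≈ 18.148.
V ≈ 5.8 × 18.148 ≈ 105.3 kt.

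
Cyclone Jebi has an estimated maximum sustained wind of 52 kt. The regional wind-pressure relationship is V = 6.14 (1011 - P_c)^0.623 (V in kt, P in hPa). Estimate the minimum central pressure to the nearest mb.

980 mb

ΔP = (V / 6.14)^(1/0.623) = (52/6.14)^1.605.
52/6.14 = 8.469; 8.469^1.605 ≈ 30.85 mb.
P_c = 1011 − 30.85 = 980.15 ≈ 980 mb.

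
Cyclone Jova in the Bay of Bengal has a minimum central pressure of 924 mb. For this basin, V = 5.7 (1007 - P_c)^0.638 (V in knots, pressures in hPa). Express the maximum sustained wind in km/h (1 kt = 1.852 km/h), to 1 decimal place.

177.0 km/h

ΔP = 1007 − 924 = 83 mb.
V ≈ 5.7 × 83^0.638 = 5.7 × 16.764 ≈ 95.554 kt.
95.554 × 1.852 ≈ 176.97 km/h → 177.0 km/h.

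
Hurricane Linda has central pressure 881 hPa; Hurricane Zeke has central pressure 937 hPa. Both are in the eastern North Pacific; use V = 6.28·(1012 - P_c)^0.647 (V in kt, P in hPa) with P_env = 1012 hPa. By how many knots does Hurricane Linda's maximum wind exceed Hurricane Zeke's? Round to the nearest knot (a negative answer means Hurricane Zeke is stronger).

45 kt

Hurricane Linda: ΔP = 131; V ≈ 6.28 × 131^0.647 ≈ 147.18 kt.
Hurricane Zeke: ΔP = 75; V ≈ 6.28 × 75^0.647 ≈ 102.59 kt.
Difference ≈ 147.18 − 102.59 = 44.59 → 45 kt.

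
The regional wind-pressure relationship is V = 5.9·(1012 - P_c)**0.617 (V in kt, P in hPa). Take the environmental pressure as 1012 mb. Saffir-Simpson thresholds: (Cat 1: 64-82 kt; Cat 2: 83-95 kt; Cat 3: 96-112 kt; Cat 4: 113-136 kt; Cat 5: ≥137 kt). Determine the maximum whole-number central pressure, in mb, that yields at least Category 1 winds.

964 mb

Category 1 begins at V = 64 kt.
Required ΔP = (64/5.9)^(1/0.617) = 10.847^1.621 ≈ 47.64 mb.
P_c ≤ 1012 − 47.64 = 964.36, so the highest integer P_c is 964 mb.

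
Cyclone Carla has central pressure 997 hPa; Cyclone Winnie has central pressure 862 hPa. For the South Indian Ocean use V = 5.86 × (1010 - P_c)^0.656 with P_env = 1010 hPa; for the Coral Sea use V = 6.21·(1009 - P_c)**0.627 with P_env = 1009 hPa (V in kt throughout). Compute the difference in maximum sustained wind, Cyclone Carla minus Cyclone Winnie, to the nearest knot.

-110 kt

Cyclone Carla: ΔP = 13; V ≈ 5.86 × 13^0.656 ≈ 31.52 kt.
Cyclone Winnie: ΔP = 147; V ≈ 6.21 × 147^0.627 ≈ 141.91 kt.
Difference ≈ 31.52 − 141.91 = -110.39 → -110 kt.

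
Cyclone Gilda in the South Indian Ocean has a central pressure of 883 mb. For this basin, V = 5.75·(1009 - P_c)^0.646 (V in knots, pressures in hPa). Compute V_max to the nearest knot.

ΔP = 1009 − 883 = 126 mb.
126^0.646 ≈ 22.743.
V ≈ 5.75 × 22.743 ≈ 130.8 kt.

131 kt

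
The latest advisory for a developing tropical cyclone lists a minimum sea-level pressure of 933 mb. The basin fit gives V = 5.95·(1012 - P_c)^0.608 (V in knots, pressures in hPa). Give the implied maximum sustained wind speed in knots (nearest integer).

85 kt

ΔP = 1012 − 933 = 79 mb.
79^0.608 ≈ 14.248.
V ≈ 5.95 × 14.248 ≈ 84.8 kt.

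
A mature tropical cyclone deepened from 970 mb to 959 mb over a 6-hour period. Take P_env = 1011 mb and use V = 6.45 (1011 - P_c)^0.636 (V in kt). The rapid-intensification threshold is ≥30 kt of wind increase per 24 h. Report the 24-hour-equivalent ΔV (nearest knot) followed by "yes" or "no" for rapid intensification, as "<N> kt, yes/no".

V₁: ΔP = 41, V ≈ 6.45 × 41^0.636 ≈ 68.44 kt.
V₂: ΔP = 52, V ≈ 6.45 × 52^0.636 ≈ 79.60 kt.
ΔV over 6 h = 11.16 kt → 24 h equivalent = 11.16 × 24/6 ≈ 44.64 kt.
45 kt ≥ 30 kt ⇒ rapid intensification.

45 kt, yes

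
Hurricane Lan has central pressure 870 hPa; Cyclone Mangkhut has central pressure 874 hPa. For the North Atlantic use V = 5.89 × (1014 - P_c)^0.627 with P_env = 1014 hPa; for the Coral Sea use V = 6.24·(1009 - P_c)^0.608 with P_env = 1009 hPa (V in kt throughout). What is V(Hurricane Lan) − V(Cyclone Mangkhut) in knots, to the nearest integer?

Hurricane Lan: ΔP = 144; V ≈ 5.89 × 144^0.627 ≈ 132.86 kt.
Cyclone Mangkhut: ΔP = 135; V ≈ 6.24 × 135^0.608 ≈ 123.15 kt.
Difference ≈ 132.86 − 123.15 = 9.71 → 10 kt.

10 kt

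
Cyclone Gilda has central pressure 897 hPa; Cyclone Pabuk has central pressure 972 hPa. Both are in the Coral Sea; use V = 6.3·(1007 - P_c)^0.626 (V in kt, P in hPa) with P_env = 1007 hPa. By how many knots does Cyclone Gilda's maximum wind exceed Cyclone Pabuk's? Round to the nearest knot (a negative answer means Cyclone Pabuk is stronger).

Cyclone Gilda: ΔP = 110; V ≈ 6.3 × 110^0.626 ≈ 119.47 kt.
Cyclone Pabuk: ΔP = 35; V ≈ 6.3 × 35^0.626 ≈ 58.33 kt.
Difference ≈ 119.47 − 58.33 = 61.14 → 61 kt.

61 kt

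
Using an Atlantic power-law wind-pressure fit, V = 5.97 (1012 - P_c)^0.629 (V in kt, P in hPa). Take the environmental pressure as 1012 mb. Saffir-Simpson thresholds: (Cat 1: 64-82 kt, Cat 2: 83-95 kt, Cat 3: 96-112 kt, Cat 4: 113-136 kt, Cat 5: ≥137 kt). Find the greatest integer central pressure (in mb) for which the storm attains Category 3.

929 mb

Category 3 begins at V = 96 kt.
Required ΔP = (96/5.97)^(1/0.629) = 16.080^1.590 ≈ 82.76 mb.
P_c ≤ 1012 − 82.76 = 929.24, so the highest integer P_c is 929 mb.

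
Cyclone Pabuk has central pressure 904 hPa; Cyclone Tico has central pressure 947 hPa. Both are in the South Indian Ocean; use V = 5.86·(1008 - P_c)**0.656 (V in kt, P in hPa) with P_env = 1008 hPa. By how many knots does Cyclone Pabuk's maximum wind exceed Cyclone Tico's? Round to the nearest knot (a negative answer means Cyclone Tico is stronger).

Cyclone Pabuk: ΔP = 104; V ≈ 5.86 × 104^0.656 ≈ 123.33 kt.
Cyclone Tico: ΔP = 61; V ≈ 5.86 × 61^0.656 ≈ 86.91 kt.
Difference ≈ 123.33 − 86.91 = 36.42 → 36 kt.

36 kt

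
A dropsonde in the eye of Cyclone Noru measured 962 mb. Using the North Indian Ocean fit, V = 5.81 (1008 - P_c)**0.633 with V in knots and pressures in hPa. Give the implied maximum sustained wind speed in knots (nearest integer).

66 kt

ΔP = 1008 − 962 = 46 mb.
46^0.633 ≈ 11.286.
V ≈ 5.81 × 11.286 ≈ 65.6 kt.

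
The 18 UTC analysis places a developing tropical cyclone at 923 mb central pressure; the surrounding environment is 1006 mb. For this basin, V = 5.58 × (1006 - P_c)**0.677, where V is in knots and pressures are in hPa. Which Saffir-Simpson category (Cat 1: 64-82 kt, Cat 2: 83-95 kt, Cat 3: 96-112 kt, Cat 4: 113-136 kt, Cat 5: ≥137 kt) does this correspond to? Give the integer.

3

ΔP = 1006 − 923 = 83 mb.
V ≈ 5.58 × 83^0.677 = 5.58 × 19.92 ≈ 111 kt.
111 kt falls in the Category 3 band.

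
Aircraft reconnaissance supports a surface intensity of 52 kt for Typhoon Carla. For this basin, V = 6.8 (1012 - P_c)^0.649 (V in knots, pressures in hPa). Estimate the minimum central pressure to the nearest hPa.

ΔP = (V / 6.8)^(1/0.649) = (52/6.8)^1.541.
52/6.8 = 7.647; 7.647^1.541 ≈ 22.98 hPa.
P_c = 1012 − 22.98 = 989.02 ≈ 989 hPa.

989 hPa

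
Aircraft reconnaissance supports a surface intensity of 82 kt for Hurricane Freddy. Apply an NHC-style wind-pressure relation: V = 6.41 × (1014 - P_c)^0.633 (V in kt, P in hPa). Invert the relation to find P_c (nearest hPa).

ΔP = (V / 6.41)^(1/0.633) = (82/6.41)^1.580.
82/6.41 = 12.793; 12.793^1.580 ≈ 56.07 hPa.
P_c = 1014 − 56.07 = 957.93 ≈ 958 hPa.

958 hPa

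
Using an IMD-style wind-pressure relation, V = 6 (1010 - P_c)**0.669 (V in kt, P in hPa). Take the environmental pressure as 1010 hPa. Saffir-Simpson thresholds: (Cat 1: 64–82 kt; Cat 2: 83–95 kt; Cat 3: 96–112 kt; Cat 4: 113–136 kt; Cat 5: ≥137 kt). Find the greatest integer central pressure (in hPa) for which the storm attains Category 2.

959 hPa

Category 2 begins at V = 83 kt.
Required ΔP = (83/6)^(1/0.669) = 13.833^1.495 ≈ 50.75 hPa.
P_c ≤ 1010 − 50.75 = 959.25, so the highest integer P_c is 959 hPa.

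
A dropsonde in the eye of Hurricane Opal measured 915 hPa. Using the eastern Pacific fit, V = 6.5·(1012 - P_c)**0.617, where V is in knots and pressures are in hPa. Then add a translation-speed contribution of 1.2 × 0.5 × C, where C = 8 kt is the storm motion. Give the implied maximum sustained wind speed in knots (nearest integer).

114 kt

ΔP = 1012 − 915 = 97 hPa.
97^0.617 ≈ 16.820.
V ≈ 6.5 × 16.820 ≈ 109.3 kt.
Translation term: 1.2 × 0.5 × 8 = 4.8 kt.
Corrected V ≈ 114.1 kt → 114 kt.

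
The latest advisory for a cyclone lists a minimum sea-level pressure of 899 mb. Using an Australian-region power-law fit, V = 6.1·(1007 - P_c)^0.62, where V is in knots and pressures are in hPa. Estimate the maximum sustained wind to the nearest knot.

ΔP = 1007 − 899 = 108 mb.
108^0.62 ≈ 18.227.
V ≈ 6.1 × 18.227 ≈ 111.2 kt.

111 kt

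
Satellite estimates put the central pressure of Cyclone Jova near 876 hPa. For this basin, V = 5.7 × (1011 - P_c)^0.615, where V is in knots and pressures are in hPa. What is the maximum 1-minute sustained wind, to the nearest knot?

ΔP = 1011 − 876 = 135 hPa.
135^0.615 ≈ 20.425.
V ≈ 5.7 × 20.425 ≈ 116.4 kt.

116 kt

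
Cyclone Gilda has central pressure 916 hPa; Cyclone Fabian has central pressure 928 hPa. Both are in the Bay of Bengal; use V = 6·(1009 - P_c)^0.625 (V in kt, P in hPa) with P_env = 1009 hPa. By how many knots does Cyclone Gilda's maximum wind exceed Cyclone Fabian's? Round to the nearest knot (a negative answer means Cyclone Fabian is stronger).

Cyclone Gilda: ΔP = 93; V ≈ 6 × 93^0.625 ≈ 101.97 kt.
Cyclone Fabian: ΔP = 81; V ≈ 6 × 81^0.625 ≈ 93.53 kt.
Difference ≈ 101.97 − 93.53 = 8.44 → 8 kt.

8 kt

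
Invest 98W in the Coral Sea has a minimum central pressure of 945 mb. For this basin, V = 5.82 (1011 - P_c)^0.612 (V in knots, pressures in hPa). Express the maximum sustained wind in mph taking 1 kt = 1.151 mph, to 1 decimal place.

ΔP = 1011 − 945 = 66 mb.
V ≈ 5.82 × 66^0.612 = 5.82 × 12.989 ≈ 75.593 kt.
75.593 × 1.151 ≈ 87.01 mph → 87.0 mph.

87.0 mph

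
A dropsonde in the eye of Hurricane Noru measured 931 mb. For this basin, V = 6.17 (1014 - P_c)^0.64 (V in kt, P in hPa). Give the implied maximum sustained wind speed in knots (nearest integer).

104 kt

ΔP = 1014 − 931 = 83 mb.
83^0.64 ≈ 16.913.
V ≈ 6.17 × 16.913 ≈ 104.4 kt.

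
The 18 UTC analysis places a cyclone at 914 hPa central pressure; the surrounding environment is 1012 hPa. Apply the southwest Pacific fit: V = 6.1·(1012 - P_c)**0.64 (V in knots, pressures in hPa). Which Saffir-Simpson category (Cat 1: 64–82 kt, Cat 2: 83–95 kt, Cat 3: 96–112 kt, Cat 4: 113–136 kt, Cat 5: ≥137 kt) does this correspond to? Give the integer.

4

ΔP = 1012 − 914 = 98 hPa.
V ≈ 6.1 × 98^0.64 = 6.1 × 18.81 ≈ 115 kt.
115 kt falls in the Category 4 band.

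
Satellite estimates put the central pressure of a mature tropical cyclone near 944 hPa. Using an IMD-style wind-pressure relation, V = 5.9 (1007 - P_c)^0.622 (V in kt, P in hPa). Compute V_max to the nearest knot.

ΔP = 1007 − 944 = 63 hPa.
63^0.622 ≈ 13.158.
V ≈ 5.9 × 13.158 ≈ 77.6 kt.

78 kt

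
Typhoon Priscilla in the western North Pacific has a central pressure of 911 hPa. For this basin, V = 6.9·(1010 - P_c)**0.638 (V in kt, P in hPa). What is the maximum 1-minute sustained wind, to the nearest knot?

129 kt

ΔP = 1010 − 911 = 99 hPa.
99^0.638 ≈ 18.759.
V ≈ 6.9 × 18.759 ≈ 129.4 kt.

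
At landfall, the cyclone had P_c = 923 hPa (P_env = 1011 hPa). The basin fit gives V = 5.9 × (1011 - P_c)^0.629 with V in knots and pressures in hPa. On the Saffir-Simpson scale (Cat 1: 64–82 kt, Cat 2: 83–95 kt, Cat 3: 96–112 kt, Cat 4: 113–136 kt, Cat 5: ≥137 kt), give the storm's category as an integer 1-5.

ΔP = 1011 − 923 = 88 hPa.
V ≈ 5.9 × 88^0.629 = 5.9 × 16.71 ≈ 99 kt.
99 kt falls in the Category 3 band.

3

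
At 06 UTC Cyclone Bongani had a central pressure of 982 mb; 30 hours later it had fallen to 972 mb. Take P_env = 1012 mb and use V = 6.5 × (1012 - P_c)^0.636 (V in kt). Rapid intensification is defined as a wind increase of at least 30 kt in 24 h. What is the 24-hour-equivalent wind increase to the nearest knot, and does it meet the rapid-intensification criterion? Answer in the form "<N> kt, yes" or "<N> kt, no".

9 kt, no

V₁: ΔP = 30, V ≈ 6.5 × 30^0.636 ≈ 56.54 kt.
V₂: ΔP = 40, V ≈ 6.5 × 40^0.636 ≈ 67.89 kt.
ΔV over 30 h = 11.35 kt → 24 h equivalent = 11.35 × 24/30 ≈ 9.08 kt.
9 kt < 30 kt ⇒ not rapid intensification.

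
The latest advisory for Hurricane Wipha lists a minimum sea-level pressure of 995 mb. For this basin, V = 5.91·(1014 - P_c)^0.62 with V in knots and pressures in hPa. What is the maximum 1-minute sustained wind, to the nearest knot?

37 kt

ΔP = 1014 − 995 = 19 mb.
19^0.62 ≈ 6.206.
V ≈ 5.91 × 6.206 ≈ 36.7 kt.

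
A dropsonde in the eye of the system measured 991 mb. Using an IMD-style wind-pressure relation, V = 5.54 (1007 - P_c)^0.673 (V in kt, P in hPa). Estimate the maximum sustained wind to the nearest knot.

ΔP = 1007 − 991 = 16 mb.
16^0.673 ≈ 6.462.
V ≈ 5.54 × 6.462 ≈ 35.8 kt.

36 kt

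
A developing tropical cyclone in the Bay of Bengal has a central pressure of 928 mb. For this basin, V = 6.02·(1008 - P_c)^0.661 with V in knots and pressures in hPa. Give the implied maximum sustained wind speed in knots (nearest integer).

ΔP = 1008 − 928 = 80 mb.
80^0.661 ≈ 18.111.
V ≈ 6.02 × 18.111 ≈ 109.0 kt.

109 kt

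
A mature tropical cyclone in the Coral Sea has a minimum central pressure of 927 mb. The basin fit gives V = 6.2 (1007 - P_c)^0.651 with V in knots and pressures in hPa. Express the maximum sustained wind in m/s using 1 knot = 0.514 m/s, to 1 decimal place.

55.2 m/s

ΔP = 1007 − 927 = 80 mb.
V ≈ 6.2 × 80^0.651 = 6.2 × 17.335 ≈ 107.474 kt.
107.474 × 0.514 ≈ 55.24 m/s → 55.2 m/s.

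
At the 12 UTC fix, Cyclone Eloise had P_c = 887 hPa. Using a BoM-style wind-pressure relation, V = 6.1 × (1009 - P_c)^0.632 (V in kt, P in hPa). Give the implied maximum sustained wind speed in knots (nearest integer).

127 kt

ΔP = 1009 − 887 = 122 hPa.
122^0.632 ≈ 20.825.
V ≈ 6.1 × 20.825 ≈ 127.0 kt.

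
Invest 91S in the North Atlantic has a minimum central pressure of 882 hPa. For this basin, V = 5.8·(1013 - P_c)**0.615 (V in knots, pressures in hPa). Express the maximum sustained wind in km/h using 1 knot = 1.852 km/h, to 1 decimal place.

215.4 km/h

ΔP = 1013 − 882 = 131 hPa.
V ≈ 5.8 × 131^0.615 = 5.8 × 20.050 ≈ 116.292 kt.
116.292 × 1.852 ≈ 215.37 km/h → 215.4 km/h.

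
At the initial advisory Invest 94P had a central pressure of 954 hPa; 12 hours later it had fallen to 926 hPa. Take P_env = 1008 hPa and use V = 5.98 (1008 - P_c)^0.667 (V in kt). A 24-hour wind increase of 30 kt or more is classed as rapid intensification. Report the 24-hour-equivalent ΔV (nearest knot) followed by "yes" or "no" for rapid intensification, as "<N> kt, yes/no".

55 kt, yes

V₁: ΔP = 54, V ≈ 5.98 × 54^0.667 ≈ 85.55 kt.
V₂: ΔP = 82, V ≈ 5.98 × 82^0.667 ≈ 113.04 kt.
ΔV over 12 h = 27.49 kt → 24 h equivalent = 27.49 × 24/12 ≈ 54.98 kt.
55 kt ≥ 30 kt ⇒ rapid intensification.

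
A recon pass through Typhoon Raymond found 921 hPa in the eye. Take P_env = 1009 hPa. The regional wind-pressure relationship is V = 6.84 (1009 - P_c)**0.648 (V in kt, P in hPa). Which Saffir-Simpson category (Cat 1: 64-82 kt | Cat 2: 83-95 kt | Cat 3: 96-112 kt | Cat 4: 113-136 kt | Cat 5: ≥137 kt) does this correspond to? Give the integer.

4

ΔP = 1009 − 921 = 88 hPa.
V ≈ 6.84 × 88^0.648 = 6.84 × 18.20 ≈ 124 kt.
124 kt falls in the Category 4 band.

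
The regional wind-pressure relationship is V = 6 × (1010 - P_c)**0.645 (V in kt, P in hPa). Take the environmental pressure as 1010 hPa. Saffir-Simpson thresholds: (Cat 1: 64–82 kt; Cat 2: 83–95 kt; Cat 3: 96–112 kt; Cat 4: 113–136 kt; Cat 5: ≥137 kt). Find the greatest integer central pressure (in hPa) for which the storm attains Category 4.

915 hPa

Category 4 begins at V = 113 kt.
Required ΔP = (113/6)^(1/0.645) = 18.833^1.550 ≈ 94.76 hPa.
P_c ≤ 1010 − 94.76 = 915.24, so the highest integer P_c is 915 hPa.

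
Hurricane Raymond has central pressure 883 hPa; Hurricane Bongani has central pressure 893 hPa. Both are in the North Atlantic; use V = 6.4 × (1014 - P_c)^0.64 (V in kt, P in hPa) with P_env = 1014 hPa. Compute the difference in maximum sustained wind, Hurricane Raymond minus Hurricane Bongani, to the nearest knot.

7 kt

Hurricane Raymond: ΔP = 131; V ≈ 6.4 × 131^0.64 ≈ 144.96 kt.
Hurricane Bongani: ΔP = 121; V ≈ 6.4 × 121^0.64 ≈ 137.77 kt.
Difference ≈ 144.96 − 137.77 = 7.19 → 7 kt.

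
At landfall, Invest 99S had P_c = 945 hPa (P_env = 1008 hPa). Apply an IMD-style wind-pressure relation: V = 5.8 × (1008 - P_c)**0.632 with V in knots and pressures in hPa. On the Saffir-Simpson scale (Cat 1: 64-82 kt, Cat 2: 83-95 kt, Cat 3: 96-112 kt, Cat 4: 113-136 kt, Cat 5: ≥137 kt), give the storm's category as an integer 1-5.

1

ΔP = 1008 − 945 = 63 hPa.
V ≈ 5.8 × 63^0.632 = 5.8 × 13.71 ≈ 80 kt.
80 kt falls in the Category 1 band.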